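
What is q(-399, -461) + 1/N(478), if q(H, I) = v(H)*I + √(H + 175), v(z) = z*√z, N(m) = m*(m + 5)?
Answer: 1/230874 + 4*I*√14 + 183939*I*√399 ≈ 4.3314e-6 + 3.6742e+6*I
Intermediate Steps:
N(m) = m*(5 + m)
v(z) = z^(3/2)
q(H, I) = √(175 + H) + I*H^(3/2) (q(H, I) = H^(3/2)*I + √(H + 175) = I*H^(3/2) + √(175 + H) = √(175 + H) + I*H^(3/2))
q(-399, -461) + 1/N(478) = (√(175 - 399) - (-183939)*I*√399) + 1/(478*(5 + 478)) = (√(-224) - (-183939)*I*√399) + 1/(478*483) = (4*I*√14 + 183939*I*√399) + 1/230874 = 1/230874 + 4*I*√14 + 183939*I*√399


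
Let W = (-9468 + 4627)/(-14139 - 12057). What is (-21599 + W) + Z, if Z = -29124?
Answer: -1328734867/26196 ≈ -50723.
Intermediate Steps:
W = 4841/26196 (W = -4841/(-26196) = -4841*(-1/26196) = 4841/26196 ≈ 0.18480)
(-21599 + W) + Z = (-21599 + 4841/26196) - 29124 = -565802563/26196 - 29124 = -1328734867/26196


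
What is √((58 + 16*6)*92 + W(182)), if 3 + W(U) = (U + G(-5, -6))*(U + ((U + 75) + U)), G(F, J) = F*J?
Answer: √145817 ≈ 381.86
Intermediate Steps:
W(U) = -3 + (30 + U)*(75 + 3*U) (W(U) = -3 + (U - 5*(-6))*(U + ((U + 75) + U)) = -3 + (U + 30)*(U + ((75 + U) + U)) = -3 + (30 + U)*(U + (75 + 2*U)) = -3 + (30 + U)*(75 + 3*U))
√((58 + 16*6)*92 + W(182)) = √((58 + 16*6)*92 + (2247 + 3*182² + 165*182)) = √((58 + 96)*92 + (2247 + 3*33124 + 30030)) = √(154*92 + (2247 + 99372 + 30030)) = √(14168 + 131649) = √145817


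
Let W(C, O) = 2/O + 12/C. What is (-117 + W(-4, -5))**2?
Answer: 362404/25 ≈ 14496.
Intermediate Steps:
(-117 + W(-4, -5))**2 = (-117 + (2/(-5) + 12/(-4)))**2 = (-117 + (2*(-1/5) + 12*(-1/4)))**2 = (-117 + (-2/5 - 3))**2 = (-117 - 17/5)**2 = (-602/5)**2 = 362404/25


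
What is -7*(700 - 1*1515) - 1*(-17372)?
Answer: 23077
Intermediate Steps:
-7*(700 - 1*1515) - 1*(-17372) = -7*(700 - 1515) + 17372 = -7*(-815) + 17372 = 5705 + 17372 = 23077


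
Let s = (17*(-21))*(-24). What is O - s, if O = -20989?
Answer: -29557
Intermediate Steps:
s = 8568 (s = -357*(-24) = 8568)
O - s = -20989 - 1*8568 = -20989 - 8568 = -29557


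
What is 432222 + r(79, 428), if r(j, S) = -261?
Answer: 431961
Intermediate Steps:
432222 + r(79, 428) = 432222 - 261 = 431961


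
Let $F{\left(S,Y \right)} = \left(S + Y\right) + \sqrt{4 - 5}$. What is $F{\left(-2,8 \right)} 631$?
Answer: $3786 + 631 i \approx 3786.0 + 631.0 i$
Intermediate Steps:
$F{\left(S,Y \right)} = i + S + Y$ ($F{\left(S,Y \right)} = \left(S + Y\right) + \sqrt{-1} = \left(S + Y\right) + i = i + S + Y$)
$F{\left(-2,8 \right)} 631 = \left(i - 2 + 8\right) 631 = \left(6 + i\right) 631 = 3786 + 631 i$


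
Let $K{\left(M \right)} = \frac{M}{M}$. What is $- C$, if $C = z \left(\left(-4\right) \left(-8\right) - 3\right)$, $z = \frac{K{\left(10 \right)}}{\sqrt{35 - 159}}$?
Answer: $\frac{29 i \sqrt{31}}{62} \approx 2.6043 i$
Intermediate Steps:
$K{\left(M \right)} = 1$
$z = - \frac{i \sqrt{31}}{62}$ ($z = 1 \frac{1}{\sqrt{35 - 159}} = 1 \frac{1}{\sqrt{-124}} = 1 \frac{1}{2 i \sqrt{31}} = 1 \left(- \frac{i \sqrt{31}}{62}\right) = - \frac{i \sqrt{31}}{62} \approx - 0.089803 i$)
$C = - \frac{29 i \sqrt{31}}{62}$ ($C = - \frac{i \sqrt{31}}{62} \left(\left(-4\right) \left(-8\right) - 3\right) = - \frac{i \sqrt{31}}{62} \left(32 - 3\right) = - \frac{i \sqrt{31}}{62} \cdot 29 = - \frac{29 i \sqrt{31}}{62} \approx - 2.6043 i$)
$- C = - \frac{\left(-29\right) i \sqrt{31}}{62} = \frac{29 i \sqrt{31}}{62}$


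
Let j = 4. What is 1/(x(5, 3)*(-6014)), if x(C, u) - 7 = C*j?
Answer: -1/162378 ≈ -6.1585e-6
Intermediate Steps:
x(C, u) = 7 + 4*C (x(C, u) = 7 + C*4 = 7 + 4*C)
1/(x(5, 3)*(-6014)) = 1/((7 + 4*5)*(-6014)) = 1/((7 + 20)*(-6014)) = 1/(27*(-6014)) = 1/(-162378) = -1/162378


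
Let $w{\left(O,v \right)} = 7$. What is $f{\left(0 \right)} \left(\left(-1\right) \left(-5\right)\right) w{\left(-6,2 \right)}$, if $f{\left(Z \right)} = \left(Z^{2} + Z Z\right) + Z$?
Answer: $0$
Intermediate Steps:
$f{\left(Z \right)} = Z + 2 Z^{2}$ ($f{\left(Z \right)} = \left(Z^{2} + Z^{2}\right) + Z = 2 Z^{2} + Z = Z + 2 Z^{2}$)
$f{\left(0 \right)} \left(\left(-1\right) \left(-5\right)\right) w{\left(-6,2 \right)} = 0 \left(1 + 2 \cdot 0\right) \left(\left(-1\right) \left(-5\right)\right) 7 = 0 \left(1 + 0\right) 5 \cdot 7 = 0 \cdot 1 \cdot 5 \cdot 7 = 0 \cdot 5 \cdot 7 = 0 \cdot 7 = 0$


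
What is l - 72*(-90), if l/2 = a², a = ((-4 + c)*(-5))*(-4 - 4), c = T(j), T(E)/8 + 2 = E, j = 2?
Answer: 57680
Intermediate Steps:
T(E) = -16 + 8*E
c = 0 (c = -16 + 8*2 = -16 + 16 = 0)
a = -160 (a = ((-4 + 0)*(-5))*(-4 - 4) = -4*(-5)*(-8) = 20*(-8) = -160)
l = 51200 (l = 2*(-160)² = 2*25600 = 51200)
l - 72*(-90) = 51200 - 72*(-90) = 51200 + 6480 = 57680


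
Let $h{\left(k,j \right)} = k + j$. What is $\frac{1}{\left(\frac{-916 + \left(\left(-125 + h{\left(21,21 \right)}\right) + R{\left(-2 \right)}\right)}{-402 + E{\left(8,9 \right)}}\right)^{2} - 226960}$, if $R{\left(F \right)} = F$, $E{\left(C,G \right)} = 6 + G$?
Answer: $- \frac{149769}{33990570239} \approx -4.4062 \cdot 10^{-6}$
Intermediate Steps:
$h{\left(k,j \right)} = j + k$
$\frac{1}{\left(\frac{-916 + \left(\left(-125 + h{\left(21,21 \right)}\right) + R{\left(-2 \right)}\right)}{-402 + E{\left(8,9 \right)}}\right)^{2} - 226960} = \frac{1}{\left(\frac{-916 + \left(\left(-125 + \left(21 + 21\right)\right) - 2\right)}{-402 + \left(6 + 9\right)}\right)^{2} - 226960} = \frac{1}{\left(\frac{-916 + \left(\left(-125 + 42\right) - 2\right)}{-402 + 15}\right)^{2} - 226960} = \frac{1}{\left(\frac{-916 - 85}{-387}\right)^{2} - 226960} = \frac{1}{\left(\left(-916 - 85\right) \left(- \frac{1}{387}\right)\right)^{2} - 226960} = \frac{1}{\left(\left(-1001\right) \left(- \frac{1}{387}\right)\right)^{2} - 226960} = \frac{1}{\left(\frac{1001}{387}\right)^{2} - 226960} = \frac{1}{\frac{1002001}{149769} - 226960} = \frac{1}{- \frac{33990570239}{149769}} = - \frac{149769}{33990570239}$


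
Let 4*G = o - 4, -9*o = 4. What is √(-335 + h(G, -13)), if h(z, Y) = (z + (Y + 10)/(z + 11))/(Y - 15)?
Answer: I*√4680129881/3738 ≈ 18.302*I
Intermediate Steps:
o = -4/9 (o = -⅑*4 = -4/9 ≈ -0.44444)
G = -10/9 (G = (-4/9 - 4)/4 = (¼)*(-40/9) = -10/9 ≈ -1.1111)
h(z, Y) = (z + (10 + Y)/(11 + z))/(-15 + Y)
√(-335 + h(G, -13)) = √(-335 + (10 - 13 + (-10/9)² + 11*(-10/9))/(-165 - 15*(-10/9) + 11*(-13) - 13*(-10/9))) = √(-335 + (10 - 13 + 100/81 - 110/9)/(-165 + 50/3 - 143 + 130/9)) = √(-335 - 1133/81/(-2492/9)) = √(-335 - 9/2492*(-1133/81)) = √(-335 + 1133/22428) = √(-7512247/22428) = I*√4680129881/3738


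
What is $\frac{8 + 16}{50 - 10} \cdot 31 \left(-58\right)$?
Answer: $- \frac{5394}{5} \approx -1078.8$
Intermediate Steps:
$\frac{8 + 16}{50 - 10} \cdot 31 \left(-58\right) = \frac{24}{40} \cdot 31 \left(-58\right) = 24 \cdot \frac{1}{40} \cdot 31 \left(-58\right) = \frac{3}{5} \cdot 31 \left(-58\right) = \frac{93}{5} \left(-58\right) = - \frac{5394}{5}$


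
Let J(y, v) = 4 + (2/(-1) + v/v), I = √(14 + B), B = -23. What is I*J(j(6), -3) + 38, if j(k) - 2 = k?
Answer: 38 + 9*I ≈ 38.0 + 9.0*I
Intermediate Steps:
j(k) = 2 + k
I = 3*I (I = √(14 - 23) = √(-9) = 3*I ≈ 3.0*I)
J(y, v) = 3 (J(y, v) = 4 + (2*(-1) + 1) = 4 + (-2 + 1) = 4 - 1 = 3)
I*J(j(6), -3) + 38 = (3*I)*3 + 38 = 9*I + 38 = 38 + 9*I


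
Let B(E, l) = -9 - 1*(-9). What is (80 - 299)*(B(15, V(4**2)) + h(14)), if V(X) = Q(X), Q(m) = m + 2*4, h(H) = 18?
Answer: -3942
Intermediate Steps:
Q(m) = 8 + m (Q(m) = m + 8 = 8 + m)
V(X) = 8 + X
B(E, l) = 0 (B(E, l) = -9 + 9 = 0)
(80 - 299)*(B(15, V(4**2)) + h(14)) = (80 - 299)*(0 + 18) = -219*18 = -3942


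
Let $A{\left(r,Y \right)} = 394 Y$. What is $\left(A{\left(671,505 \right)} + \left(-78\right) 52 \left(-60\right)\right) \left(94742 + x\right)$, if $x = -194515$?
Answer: $-44132591090$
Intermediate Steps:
$\left(A{\left(671,505 \right)} + \left(-78\right) 52 \left(-60\right)\right) \left(94742 + x\right) = \left(394 \cdot 505 + \left(-78\right) 52 \left(-60\right)\right) \left(94742 - 194515\right) = \left(198970 - -243360\right) \left(-99773\right) = \left(198970 + 243360\right) \left(-99773\right) = 442330 \left(-99773\right) = -44132591090$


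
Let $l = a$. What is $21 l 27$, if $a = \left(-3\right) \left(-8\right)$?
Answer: $13608$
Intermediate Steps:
$a = 24$
$l = 24$
$21 l 27 = 21 \cdot 24 \cdot 27 = 504 \cdot 27 = 13608$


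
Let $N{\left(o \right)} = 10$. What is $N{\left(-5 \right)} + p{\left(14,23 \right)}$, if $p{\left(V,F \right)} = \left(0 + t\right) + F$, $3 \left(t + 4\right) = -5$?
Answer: $\frac{82}{3} \approx 27.333$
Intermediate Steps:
$t = - \frac{17}{3}$ ($t = -4 + \frac{1}{3} \left(-5\right) = -4 - \frac{5}{3} = - \frac{17}{3} \approx -5.6667$)
$p{\left(V,F \right)} = - \frac{17}{3} + F$ ($p{\left(V,F \right)} = \left(0 - \frac{17}{3}\right) + F = - \frac{17}{3} + F$)
$N{\left(-5 \right)} + p{\left(14,23 \right)} = 10 + \left(- \frac{17}{3} + 23\right) = 10 + \frac{52}{3} = \frac{82}{3}$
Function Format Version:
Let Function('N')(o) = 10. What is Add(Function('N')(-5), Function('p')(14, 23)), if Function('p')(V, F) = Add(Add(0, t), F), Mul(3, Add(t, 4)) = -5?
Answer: Rational(82, 3) ≈ 27.333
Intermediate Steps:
t = Rational(-17, 3) (t = Add(-4, Mul(Rational(1, 3), -5)) = Add(-4, Rational(-5, 3)) = Rational(-17, 3) ≈ -5.6667)
Function('p')(V, F) = Add(Rational(-17, 3), F) (Function('p')(V, F) = Add(Add(0, Rational(-17, 3)), F) = Add(Rational(-17, 3), F))
Add(Function('N')(-5), Function('p')(14, 23)) = Add(10, Add(Rational(-17, 3), 23)) = Add(10, Rational(52, 3)) = Rational(82, 3)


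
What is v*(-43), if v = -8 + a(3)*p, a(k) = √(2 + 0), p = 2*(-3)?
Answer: 344 + 258*√2 ≈ 708.87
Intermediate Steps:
p = -6
a(k) = √2
v = -8 - 6*√2 (v = -8 + √2*(-6) = -8 - 6*√2 ≈ -16.485)
v*(-43) = (-8 - 6*√2)*(-43) = 344 + 258*√2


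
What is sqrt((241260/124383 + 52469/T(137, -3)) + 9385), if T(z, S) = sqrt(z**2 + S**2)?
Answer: sqrt(5689868647529637455220 + 1693681201160309522*sqrt(18778))/778554658 ≈ 98.843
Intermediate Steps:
T(z, S) = sqrt(S**2 + z**2)
sqrt((241260/124383 + 52469/T(137, -3)) + 9385) = sqrt((241260/124383 + 52469/(sqrt((-3)**2 + 137**2))) + 9385) = sqrt((241260*(1/124383) + 52469/(sqrt(9 + 18769))) + 9385) = sqrt((80420/41461 + 52469/(sqrt(18778))) + 9385) = sqrt((80420/41461 + 52469*(sqrt(18778)/18778)) + 9385) = sqrt((80420/41461 + 52469*sqrt(18778)/18778) + 9385) = sqrt(389191905/41461 + 52469*sqrt(18778)/18778)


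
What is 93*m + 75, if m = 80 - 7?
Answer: 6864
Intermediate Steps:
m = 73
93*m + 75 = 93*73 + 75 = 6789 + 75 = 6864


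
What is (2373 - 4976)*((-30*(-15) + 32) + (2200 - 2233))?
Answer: -1168747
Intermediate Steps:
(2373 - 4976)*((-30*(-15) + 32) + (2200 - 2233)) = -2603*((450 + 32) - 33) = -2603*(482 - 33) = -2603*449 = -1168747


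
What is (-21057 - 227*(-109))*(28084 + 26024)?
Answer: 199442088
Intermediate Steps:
(-21057 - 227*(-109))*(28084 + 26024) = (-21057 + 24743)*54108 = 3686*54108 = 199442088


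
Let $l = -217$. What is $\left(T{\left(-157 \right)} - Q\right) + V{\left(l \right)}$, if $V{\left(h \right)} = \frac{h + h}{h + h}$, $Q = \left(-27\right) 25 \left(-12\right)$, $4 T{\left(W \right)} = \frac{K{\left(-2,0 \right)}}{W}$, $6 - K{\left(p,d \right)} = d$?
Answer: $- \frac{2543089}{314} \approx -8099.0$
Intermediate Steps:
$K{\left(p,d \right)} = 6 - d$
$T{\left(W \right)} = \frac{3}{2 W}$ ($T{\left(W \right)} = \frac{\left(6 - 0\right) \frac{1}{W}}{4} = \frac{\left(6 + 0\right) \frac{1}{W}}{4} = \frac{6 \frac{1}{W}}{4} = \frac{3}{2 W}$)
$Q = 8100$ ($Q = \left(-675\right) \left(-12\right) = 8100$)
$V{\left(h \right)} = 1$ ($V{\left(h \right)} = \frac{2 h}{2 h} = 2 h \frac{1}{2 h} = 1$)
$\left(T{\left(-157 \right)} - Q\right) + V{\left(l \right)} = \left(\frac{3}{2 \left(-157\right)} - 8100\right) + 1 = \left(\frac{3}{2} \left(- \frac{1}{157}\right) - 8100\right) + 1 = \left(- \frac{3}{314} - 8100\right) + 1 = - \frac{2543403}{314} + 1 = - \frac{2543089}{314}$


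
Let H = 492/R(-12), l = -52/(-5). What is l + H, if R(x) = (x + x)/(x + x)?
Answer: 2512/5 ≈ 502.40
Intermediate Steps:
R(x) = 1 (R(x) = (2*x)/((2*x)) = (2*x)*(1/(2*x)) = 1)
l = 52/5 (l = -52*(-1/5) = 52/5 ≈ 10.400)
H = 492 (H = 492/1 = 492*1 = 492)
l + H = 52/5 + 492 = 2512/5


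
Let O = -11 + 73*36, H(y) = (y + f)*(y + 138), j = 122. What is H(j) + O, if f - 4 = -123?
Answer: 3397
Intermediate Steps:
f = -119 (f = 4 - 123 = -119)
H(y) = (-119 + y)*(138 + y) (H(y) = (y - 119)*(y + 138) = (-119 + y)*(138 + y))
O = 2617 (O = -11 + 2628 = 2617)
H(j) + O = (-16422 + 122² + 19*122) + 2617 = (-16422 + 14884 + 2318) + 2617 = 780 + 2617 = 3397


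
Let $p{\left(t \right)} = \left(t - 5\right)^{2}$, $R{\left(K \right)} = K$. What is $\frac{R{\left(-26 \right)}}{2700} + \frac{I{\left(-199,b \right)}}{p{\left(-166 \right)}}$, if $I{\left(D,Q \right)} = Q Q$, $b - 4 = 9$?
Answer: $- \frac{5629}{1462050} \approx -0.0038501$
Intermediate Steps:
$b = 13$ ($b = 4 + 9 = 13$)
$p{\left(t \right)} = \left(-5 + t\right)^{2}$
$I{\left(D,Q \right)} = Q^{2}$
$\frac{R{\left(-26 \right)}}{2700} + \frac{I{\left(-199,b \right)}}{p{\left(-166 \right)}} = - \frac{26}{2700} + \frac{13^{2}}{\left(-5 - 166\right)^{2}} = \left(-26\right) \frac{1}{2700} + \frac{169}{\left(-171\right)^{2}} = - \frac{13}{1350} + \frac{169}{29241} = - \frac{5629}{1462050}$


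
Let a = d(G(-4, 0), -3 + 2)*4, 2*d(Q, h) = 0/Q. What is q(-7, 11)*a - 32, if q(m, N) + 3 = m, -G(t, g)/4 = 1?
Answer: -32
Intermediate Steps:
G(t, g) = -4 (G(t, g) = -4*1 = -4)
q(m, N) = -3 + m
d(Q, h) = 0 (d(Q, h) = (0/Q)/2 = (1/2)*0 = 0)
a = 0 (a = 0*4 = 0)
q(-7, 11)*a - 32 = (-3 - 7)*0 - 32 = -10*0 - 32 = 0 - 32 = -32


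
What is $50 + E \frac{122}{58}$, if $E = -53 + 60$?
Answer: $\frac{1877}{29} \approx 64.724$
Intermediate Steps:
$E = 7$
$50 + E \frac{122}{58} = 50 + 7 \cdot \frac{122}{58} = 50 + 7 \cdot 122 \cdot \frac{1}{58} = 50 + 7 \cdot \frac{61}{29} = 50 + \frac{427}{29} = \frac{1877}{29}$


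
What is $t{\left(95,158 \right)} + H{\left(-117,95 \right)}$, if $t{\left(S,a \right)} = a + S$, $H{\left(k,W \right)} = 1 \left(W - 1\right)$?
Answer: $347$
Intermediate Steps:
$H{\left(k,W \right)} = -1 + W$ ($H{\left(k,W \right)} = 1 \left(-1 + W\right) = -1 + W$)
$t{\left(S,a \right)} = S + a$
$t{\left(95,158 \right)} + H{\left(-117,95 \right)} = \left(95 + 158\right) + \left(-1 + 95\right) = 253 + 94 = 347$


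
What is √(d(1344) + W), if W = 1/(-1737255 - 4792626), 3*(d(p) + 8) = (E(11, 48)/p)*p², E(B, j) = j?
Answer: 5*√36663015156177399/6529881 ≈ 146.62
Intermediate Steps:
d(p) = -8 + 16*p (d(p) = -8 + ((48/p)*p²)/3 = -8 + (48*p)/3 = -8 + 16*p)
W = -1/6529881 (W = 1/(-6529881) = -1/6529881 ≈ -1.5314e-7)
√(d(1344) + W) = √((-8 + 16*1344) - 1/6529881) = √((-8 + 21504) - 1/6529881) = √(21496 - 1/6529881) = √(140366321975/6529881) = 5*√36663015156177399/6529881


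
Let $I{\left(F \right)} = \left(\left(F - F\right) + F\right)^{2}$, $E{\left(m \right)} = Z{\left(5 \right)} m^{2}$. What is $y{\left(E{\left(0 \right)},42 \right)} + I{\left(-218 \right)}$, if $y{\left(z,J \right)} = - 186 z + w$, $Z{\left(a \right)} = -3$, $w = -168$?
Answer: $47356$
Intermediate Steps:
$E{\left(m \right)} = - 3 m^{2}$
$y{\left(z,J \right)} = -168 - 186 z$ ($y{\left(z,J \right)} = - 186 z - 168 = -168 - 186 z$)
$I{\left(F \right)} = F^{2}$ ($I{\left(F \right)} = \left(0 + F\right)^{2} = F^{2}$)
$y{\left(E{\left(0 \right)},42 \right)} + I{\left(-218 \right)} = \left(-168 - 186 \left(- 3 \cdot 0^{2}\right)\right) + \left(-218\right)^{2} = \left(-168 - 186 \left(\left(-3\right) 0\right)\right) + 47524 = \left(-168 - 0\right) + 47524 = \left(-168 + 0\right) + 47524 = -168 + 47524 = 47356$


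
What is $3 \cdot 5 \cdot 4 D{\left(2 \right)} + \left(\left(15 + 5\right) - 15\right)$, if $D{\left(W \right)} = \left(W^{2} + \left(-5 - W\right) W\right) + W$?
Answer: $-475$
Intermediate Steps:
$D{\left(W \right)} = W + W^{2} + W \left(-5 - W\right)$ ($D{\left(W \right)} = \left(W^{2} + W \left(-5 - W\right)\right) + W = W + W^{2} + W \left(-5 - W\right)$)
$3 \cdot 5 \cdot 4 D{\left(2 \right)} + \left(\left(15 + 5\right) - 15\right) = 3 \cdot 5 \cdot 4 \left(\left(-4\right) 2\right) + \left(\left(15 + 5\right) - 15\right) = 15 \cdot 4 \left(-8\right) + \left(20 - 15\right) = 60 \left(-8\right) + 5 = -480 + 5 = -475$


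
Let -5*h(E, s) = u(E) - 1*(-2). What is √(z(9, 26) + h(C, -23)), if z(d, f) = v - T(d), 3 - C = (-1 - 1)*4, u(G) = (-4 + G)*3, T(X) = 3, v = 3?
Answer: I*√115/5 ≈ 2.1448*I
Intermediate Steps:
u(G) = -12 + 3*G
C = 11 (C = 3 - (-1 - 1)*4 = 3 - (-2)*4 = 3 - 1*(-8) = 3 + 8 = 11)
z(d, f) = 0 (z(d, f) = 3 - 1*3 = 3 - 3 = 0)
h(E, s) = 2 - 3*E/5 (h(E, s) = -((-12 + 3*E) - 1*(-2))/5 = -((-12 + 3*E) + 2)/5 = -(-10 + 3*E)/5 = 2 - 3*E/5)
√(z(9, 26) + h(C, -23)) = √(0 + (2 - ⅗*11)) = √(0 + (2 - 33/5)) = √(0 - 23/5) = √(-23/5) = I*√115/5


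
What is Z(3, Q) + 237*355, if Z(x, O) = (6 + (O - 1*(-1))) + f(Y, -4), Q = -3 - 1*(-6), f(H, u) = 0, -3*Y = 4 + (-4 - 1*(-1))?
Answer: 84145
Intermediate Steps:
Y = -1/3 (Y = -(4 + (-4 - 1*(-1)))/3 = -(4 + (-4 + 1))/3 = -(4 - 3)/3 = -1/3*1 = -1/3 ≈ -0.33333)
Q = 3 (Q = -3 + 6 = 3)
Z(x, O) = 7 + O (Z(x, O) = (6 + (O - 1*(-1))) + 0 = (6 + (O + 1)) + 0 = (6 + (1 + O)) + 0 = (7 + O) + 0 = 7 + O)
Z(3, Q) + 237*355 = (7 + 3) + 237*355 = 10 + 84135 = 84145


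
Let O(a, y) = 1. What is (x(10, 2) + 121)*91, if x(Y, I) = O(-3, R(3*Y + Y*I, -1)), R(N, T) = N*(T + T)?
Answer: 11102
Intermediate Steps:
R(N, T) = 2*N*T (R(N, T) = N*(2*T) = 2*N*T)
x(Y, I) = 1
(x(10, 2) + 121)*91 = (1 + 121)*91 = 122*91 = 11102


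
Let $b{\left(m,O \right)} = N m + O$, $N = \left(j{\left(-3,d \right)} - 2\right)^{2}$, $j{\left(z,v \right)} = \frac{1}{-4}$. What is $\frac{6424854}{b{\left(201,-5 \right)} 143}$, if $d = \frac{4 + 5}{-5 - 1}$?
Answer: $\frac{102797664}{2316743} \approx 44.372$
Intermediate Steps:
$d = - \frac{3}{2}$ ($d = \frac{9}{-6} = 9 \left(- \frac{1}{6}\right) = - \frac{3}{2} \approx -1.5$)
$j{\left(z,v \right)} = - \frac{1}{4}$
$N = \frac{81}{16}$ ($N = \left(- \frac{1}{4} - 2\right)^{2} = \left(- \frac{9}{4}\right)^{2} = \frac{81}{16} \approx 5.0625$)
$b{\left(m,O \right)} = O + \frac{81 m}{16}$ ($b{\left(m,O \right)} = \frac{81 m}{16} + O = O + \frac{81 m}{16}$)
$\frac{6424854}{b{\left(201,-5 \right)} 143} = \frac{6424854}{\left(-5 + \frac{81}{16} \cdot 201\right) 143} = \frac{6424854}{\left(-5 + \frac{16281}{16}\right) 143} = \frac{6424854}{\frac{16201}{16} \cdot 143} = \frac{6424854}{\frac{2316743}{16}} = 6424854 \cdot \frac{16}{2316743} = \frac{102797664}{2316743}$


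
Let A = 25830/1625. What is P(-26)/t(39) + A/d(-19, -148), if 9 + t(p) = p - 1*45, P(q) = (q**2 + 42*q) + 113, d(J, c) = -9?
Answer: 5991/325 ≈ 18.434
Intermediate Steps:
P(q) = 113 + q**2 + 42*q
A = 5166/325 (A = 25830*(1/1625) = 5166/325 ≈ 15.895)
t(p) = -54 + p (t(p) = -9 + (p - 1*45) = -9 + (p - 45) = -9 + (-45 + p) = -54 + p)
P(-26)/t(39) + A/d(-19, -148) = (113 + (-26)**2 + 42*(-26))/(-54 + 39) + (5166/325)/(-9) = (113 + 676 - 1092)/(-15) + (5166/325)*(-1/9) = -303*(-1/15) - 574/325 = 101/5 - 574/325 = 5991/325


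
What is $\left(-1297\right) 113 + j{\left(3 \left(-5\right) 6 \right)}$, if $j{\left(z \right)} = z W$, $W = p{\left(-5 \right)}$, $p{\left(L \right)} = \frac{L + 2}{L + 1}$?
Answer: $- \frac{293257}{2} \approx -1.4663 \cdot 10^{5}$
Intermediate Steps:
$p{\left(L \right)} = \frac{2 + L}{1 + L}$
$W = \frac{3}{4}$ ($W = \frac{2 - 5}{1 - 5} = \frac{1}{-4} \left(-3\right) = \left(- \frac{1}{4}\right) \left(-3\right) = \frac{3}{4} \approx 0.75$)
$j{\left(z \right)} = \frac{3 z}{4}$ ($j{\left(z \right)} = z \frac{3}{4} = \frac{3 z}{4}$)
$\left(-1297\right) 113 + j{\left(3 \left(-5\right) 6 \right)} = \left(-1297\right) 113 + \frac{3 \cdot 3 \left(-5\right) 6}{4} = -146561 + \frac{3 \left(\left(-15\right) 6\right)}{4} = -146561 + \frac{3}{4} \left(-90\right) = -146561 - \frac{135}{2} = - \frac{293257}{2}$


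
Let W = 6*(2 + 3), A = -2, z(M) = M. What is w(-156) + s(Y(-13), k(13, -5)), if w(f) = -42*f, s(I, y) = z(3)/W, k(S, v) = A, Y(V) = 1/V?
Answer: 65521/10 ≈ 6552.1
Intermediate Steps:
Y(V) = 1/V
W = 30 (W = 6*5 = 30)
k(S, v) = -2
s(I, y) = ⅒ (s(I, y) = 3/30 = 3*(1/30) = ⅒)
w(-156) + s(Y(-13), k(13, -5)) = -42*(-156) + ⅒ = 6552 + ⅒ = 65521/10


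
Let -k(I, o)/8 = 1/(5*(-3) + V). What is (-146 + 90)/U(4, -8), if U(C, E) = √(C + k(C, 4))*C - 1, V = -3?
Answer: -504/631 - 1344*√10/631 ≈ -7.5342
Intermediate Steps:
k(I, o) = 4/9 (k(I, o) = -8/(5*(-3) - 3) = -8/(-15 - 3) = -8/(-18) = -8*(-1/18) = 4/9)
U(C, E) = -1 + C*√(4/9 + C) (U(C, E) = √(C + 4/9)*C - 1 = √(4/9 + C)*C - 1 = C*√(4/9 + C) - 1 = -1 + C*√(4/9 + C))
(-146 + 90)/U(4, -8) = (-146 + 90)/(-1 + (⅓)*4*√(4 + 9*4)) = -56/(-1 + (⅓)*4*√(4 + 36)) = -56/(-1 + (⅓)*4*√40) = -56/(-1 + (⅓)*4*(2*√10)) = -56/(-1 + 8*√10/3)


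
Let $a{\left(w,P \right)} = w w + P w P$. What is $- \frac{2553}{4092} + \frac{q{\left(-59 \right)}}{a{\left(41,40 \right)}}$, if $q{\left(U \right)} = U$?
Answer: $- \frac{57336607}{91771284} \approx -0.62478$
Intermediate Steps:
$a{\left(w,P \right)} = w^{2} + w P^{2}$
$- \frac{2553}{4092} + \frac{q{\left(-59 \right)}}{a{\left(41,40 \right)}} = - \frac{2553}{4092} - \frac{59}{41 \left(41 + 40^{2}\right)} = \left(-2553\right) \frac{1}{4092} - \frac{59}{41 \left(41 + 1600\right)} = - \frac{851}{1364} - \frac{59}{41 \cdot 1641} = - \frac{851}{1364} - \frac{59}{67281} = - \frac{57336607}{91771284}$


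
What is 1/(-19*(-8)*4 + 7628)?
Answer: 1/8236 ≈ 0.00012142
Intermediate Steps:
1/(-19*(-8)*4 + 7628) = 1/(152*4 + 7628) = 1/(608 + 7628) = 1/8236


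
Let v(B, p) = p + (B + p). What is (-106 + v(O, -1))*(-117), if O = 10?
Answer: 11466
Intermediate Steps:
v(B, p) = B + 2*p
(-106 + v(O, -1))*(-117) = (-106 + (10 + 2*(-1)))*(-117) = (-106 + (10 - 2))*(-117) = (-106 + 8)*(-117) = -98*(-117) = 11466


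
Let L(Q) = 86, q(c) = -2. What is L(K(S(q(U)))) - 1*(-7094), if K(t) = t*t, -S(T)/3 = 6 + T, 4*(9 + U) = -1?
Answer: 7180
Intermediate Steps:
U = -37/4 (U = -9 + (1/4)*(-1) = -9 - 1/4 = -37/4 ≈ -9.2500)
S(T) = -18 - 3*T (S(T) = -3*(6 + T) = -18 - 3*T)
K(t) = t**2
L(K(S(q(U)))) - 1*(-7094) = 86 - 1*(-7094) = 86 + 7094 = 7180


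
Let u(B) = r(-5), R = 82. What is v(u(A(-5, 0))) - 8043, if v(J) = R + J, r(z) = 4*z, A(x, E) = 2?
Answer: -7981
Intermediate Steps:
u(B) = -20 (u(B) = 4*(-5) = -20)
v(J) = 82 + J
v(u(A(-5, 0))) - 8043 = (82 - 20) - 8043 = 62 - 8043 = -7981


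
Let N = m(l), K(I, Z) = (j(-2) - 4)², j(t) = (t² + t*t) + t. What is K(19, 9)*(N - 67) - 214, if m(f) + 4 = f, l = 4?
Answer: -482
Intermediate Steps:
j(t) = t + 2*t² (j(t) = (t² + t²) + t = 2*t² + t = t + 2*t²)
K(I, Z) = 4 (K(I, Z) = (-2*(1 + 2*(-2)) - 4)² = (-2*(1 - 4) - 4)² = (-2*(-3) - 4)² = (6 - 4)² = 2² = 4)
m(f) = -4 + f
N = 0 (N = -4 + 4 = 0)
K(19, 9)*(N - 67) - 214 = 4*(0 - 67) - 214 = 4*(-67) - 214 = -268 - 214 = -482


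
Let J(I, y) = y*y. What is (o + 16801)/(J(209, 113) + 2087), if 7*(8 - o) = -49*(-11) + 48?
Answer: 29269/25998 ≈ 1.1258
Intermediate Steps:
J(I, y) = y²
o = -531/7 (o = 8 - (-49*(-11) + 48)/7 = 8 - (539 + 48)/7 = 8 - ⅐*587 = 8 - 587/7 = -531/7 ≈ -75.857)
(o + 16801)/(J(209, 113) + 2087) = (-531/7 + 16801)/(113² + 2087) = 117076/(7*(12769 + 2087)) = (117076/7)/14856 = (117076/7)*(1/14856) = 29269/25998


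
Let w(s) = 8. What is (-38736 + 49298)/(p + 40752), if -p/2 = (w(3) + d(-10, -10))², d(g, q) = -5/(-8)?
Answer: 337984/1299303 ≈ 0.26013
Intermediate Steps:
d(g, q) = 5/8 (d(g, q) = -5*(-⅛) = 5/8)
p = -4761/32 (p = -2*(8 + 5/8)² = -2*(69/8)² = -2*4761/64 = -4761/32 ≈ -148.78)
(-38736 + 49298)/(p + 40752) = (-38736 + 49298)/(-4761/32 + 40752) = 10562/(1299303/32) = 10562*(32/1299303) = 337984/1299303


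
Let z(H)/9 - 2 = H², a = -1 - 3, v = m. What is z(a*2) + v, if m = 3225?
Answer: 3819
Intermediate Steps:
v = 3225
a = -4
z(H) = 18 + 9*H²
z(a*2) + v = (18 + 9*(-4*2)²) + 3225 = (18 + 9*(-8)²) + 3225 = (18 + 9*64) + 3225 = (18 + 576) + 3225 = 594 + 3225 = 3819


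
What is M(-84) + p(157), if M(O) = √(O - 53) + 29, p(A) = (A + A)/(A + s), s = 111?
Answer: 4043/134 + I*√137 ≈ 30.172 + 11.705*I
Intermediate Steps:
p(A) = 2*A/(111 + A) (p(A) = (A + A)/(A + 111) = (2*A)/(111 + A) = 2*A/(111 + A))
M(O) = 29 + √(-53 + O) (M(O) = √(-53 + O) + 29 = 29 + √(-53 + O))
M(-84) + p(157) = (29 + √(-53 - 84)) + 2*157/(111 + 157) = (29 + √(-137)) + 2*157/268 = (29 + I*√137) + 2*157*(1/268) = (29 + I*√137) + 157/134 = 4043/134 + I*√137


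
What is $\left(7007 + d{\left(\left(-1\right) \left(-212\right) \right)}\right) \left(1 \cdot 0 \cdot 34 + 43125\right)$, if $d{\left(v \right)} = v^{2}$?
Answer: $2240386875$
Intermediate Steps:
$\left(7007 + d{\left(\left(-1\right) \left(-212\right) \right)}\right) \left(1 \cdot 0 \cdot 34 + 43125\right) = \left(7007 + \left(\left(-1\right) \left(-212\right)\right)^{2}\right) \left(1 \cdot 0 \cdot 34 + 43125\right) = \left(7007 + 212^{2}\right) \left(0 \cdot 34 + 43125\right) = \left(7007 + 44944\right) \left(0 + 43125\right) = 51951 \cdot 43125 = 2240386875$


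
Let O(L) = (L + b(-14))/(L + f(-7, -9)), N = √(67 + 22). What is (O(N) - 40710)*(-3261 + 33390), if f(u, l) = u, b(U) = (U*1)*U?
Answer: -49018045131/40 + 6116187*√89/40 ≈ -1.2240e+9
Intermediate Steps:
b(U) = U² (b(U) = U*U = U²)
N = √89 ≈ 9.4340
O(L) = (196 + L)/(-7 + L) (O(L) = (L + (-14)²)/(L - 7) = (L + 196)/(-7 + L) = (196 + L)/(-7 + L))
(O(N) - 40710)*(-3261 + 33390) = ((196 + √89)/(-7 + √89) - 40710)*(-3261 + 33390) = (-40710 + (196 + √89)/(-7 + √89))*30129 = -1226551590 + 30129*(196 + √89)/(-7 + √89)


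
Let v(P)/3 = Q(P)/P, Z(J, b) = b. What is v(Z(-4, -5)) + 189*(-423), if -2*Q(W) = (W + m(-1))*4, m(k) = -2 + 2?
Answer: -79953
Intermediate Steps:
m(k) = 0
Q(W) = -2*W (Q(W) = -(W + 0)*4/2 = -W*4/2 = -2*W)
v(P) = -6 (v(P) = 3*((-2*P)/P) = 3*(-2) = -6)
v(Z(-4, -5)) + 189*(-423) = -6 + 189*(-423) = -6 - 79947 = -79953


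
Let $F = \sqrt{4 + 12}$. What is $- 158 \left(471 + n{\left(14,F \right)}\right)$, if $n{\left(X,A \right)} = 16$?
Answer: $-76946$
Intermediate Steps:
$F = 4$ ($F = \sqrt{16} = 4$)
$- 158 \left(471 + n{\left(14,F \right)}\right) = - 158 \left(471 + 16\right) = \left(-158\right) 487 = -76946$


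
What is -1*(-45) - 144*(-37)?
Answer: 5373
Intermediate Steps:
-1*(-45) - 144*(-37) = 45 + 5328 = 5373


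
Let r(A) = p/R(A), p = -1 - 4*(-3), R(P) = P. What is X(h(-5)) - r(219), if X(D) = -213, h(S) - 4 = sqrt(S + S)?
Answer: -46658/219 ≈ -213.05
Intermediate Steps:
p = 11 (p = -1 + 12 = 11)
h(S) = 4 + sqrt(2)*sqrt(S) (h(S) = 4 + sqrt(S + S) = 4 + sqrt(2*S) = 4 + sqrt(2)*sqrt(S))
r(A) = 11/A
X(h(-5)) - r(219) = -213 - 11/219 = -46658/219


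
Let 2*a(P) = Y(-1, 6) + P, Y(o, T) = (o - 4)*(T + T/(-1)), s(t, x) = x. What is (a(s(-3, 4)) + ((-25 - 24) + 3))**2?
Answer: 1936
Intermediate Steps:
Y(o, T) = 0 (Y(o, T) = (-4 + o)*(T + T*(-1)) = (-4 + o)*(T - T) = (-4 + o)*0 = 0)
a(P) = P/2 (a(P) = (0 + P)/2 = P/2)
(a(s(-3, 4)) + ((-25 - 24) + 3))**2 = ((1/2)*4 + ((-25 - 24) + 3))**2 = (2 + (-49 + 3))**2 = (2 - 46)**2 = (-44)**2 = 1936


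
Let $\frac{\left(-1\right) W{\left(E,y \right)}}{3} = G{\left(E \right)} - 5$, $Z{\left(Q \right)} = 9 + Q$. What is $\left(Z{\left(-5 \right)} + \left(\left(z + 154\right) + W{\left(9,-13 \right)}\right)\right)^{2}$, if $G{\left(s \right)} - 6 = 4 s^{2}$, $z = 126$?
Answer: $477481$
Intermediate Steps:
$G{\left(s \right)} = 6 + 4 s^{2}$
$W{\left(E,y \right)} = -3 - 12 E^{2}$ ($W{\left(E,y \right)} = - 3 \left(\left(6 + 4 E^{2}\right) - 5\right) = - 3 \left(1 + 4 E^{2}\right) = -3 - 12 E^{2}$)
$\left(Z{\left(-5 \right)} + \left(\left(z + 154\right) + W{\left(9,-13 \right)}\right)\right)^{2} = \left(\left(9 - 5\right) + \left(\left(126 + 154\right) - \left(3 + 12 \cdot 9^{2}\right)\right)\right)^{2} = \left(4 + \left(280 - 975\right)\right)^{2} = \left(4 - 695\right)^{2} = \left(-691\right)^{2} = 477481$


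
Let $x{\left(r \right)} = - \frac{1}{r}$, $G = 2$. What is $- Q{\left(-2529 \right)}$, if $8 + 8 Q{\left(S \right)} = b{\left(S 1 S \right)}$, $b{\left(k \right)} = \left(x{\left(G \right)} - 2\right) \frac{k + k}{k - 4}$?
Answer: $\frac{83145901}{51166696} \approx 1.625$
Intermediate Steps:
$b{\left(k \right)} = - \frac{5 k}{-4 + k}$ ($b{\left(k \right)} = \left(- \frac{1}{2} - 2\right) \frac{k + k}{k - 4} = \left(\left(-1\right) \frac{1}{2} - 2\right) \frac{2 k}{-4 + k} = \left(- \frac{1}{2} - 2\right) \frac{2 k}{-4 + k} = - \frac{5 \frac{2 k}{-4 + k}}{2} = - \frac{5 k}{-4 + k}$)
$Q{\left(S \right)} = -1 - \frac{5 S^{2}}{8 \left(-4 + S^{2}\right)}$ ($Q{\left(S \right)} = -1 + \frac{\left(-5\right) S 1 S \frac{1}{-4 + S 1 S}}{8} = -1 + \frac{\left(-5\right) S S \frac{1}{-4 + S S}}{8} = -1 + \frac{\left(-5\right) S^{2} \frac{1}{-4 + S^{2}}}{8} = -1 - \frac{5 S^{2}}{8 \left(-4 + S^{2}\right)}$)
$- Q{\left(-2529 \right)} = - \frac{32 - 13 \left(-2529\right)^{2}}{8 \left(-4 + \left(-2529\right)^{2}\right)} = - \frac{32 - 83145933}{8 \left(-4 + 6395841\right)} = - \frac{32 - 83145933}{8 \cdot 6395837} = - \frac{-83145901}{8 \cdot 6395837} = \left(-1\right) \left(- \frac{83145901}{51166696}\right) = \frac{83145901}{51166696}$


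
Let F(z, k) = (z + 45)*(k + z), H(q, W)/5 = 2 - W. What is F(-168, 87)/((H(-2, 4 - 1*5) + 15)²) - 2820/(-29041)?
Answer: 32430387/2904100 ≈ 11.167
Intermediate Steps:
H(q, W) = 10 - 5*W (H(q, W) = 5*(2 - W) = 10 - 5*W)
F(z, k) = (45 + z)*(k + z)
F(-168, 87)/((H(-2, 4 - 1*5) + 15)²) - 2820/(-29041) = ((-168)² + 45*87 + 45*(-168) + 87*(-168))/(((10 - 5*(4 - 1*5)) + 15)²) - 2820/(-29041) = (28224 + 3915 - 7560 - 14616)/(((10 - 5*(4 - 5)) + 15)²) - 2820*(-1/29041) = 9963/(((10 - 5*(-1)) + 15)²) + 2820/29041 = 9963/(((10 + 5) + 15)²) + 2820/29041 = 9963/((15 + 15)²) + 2820/29041 = 9963/(30²) + 2820/29041 = 9963/900 + 2820/29041 = 9963*(1/900) + 2820/29041 = 1107/100 + 2820/29041 = 32430387/2904100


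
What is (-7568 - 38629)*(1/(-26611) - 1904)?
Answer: 2340679336965/26611 ≈ 8.7959e+7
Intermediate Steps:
(-7568 - 38629)*(1/(-26611) - 1904) = -46197*(-1/26611 - 1904) = -46197*(-50667345/26611) = 2340679336965/26611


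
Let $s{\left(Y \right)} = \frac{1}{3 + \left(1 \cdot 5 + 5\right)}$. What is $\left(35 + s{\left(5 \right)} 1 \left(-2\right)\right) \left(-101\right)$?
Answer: $- \frac{45753}{13} \approx -3519.5$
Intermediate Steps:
$s{\left(Y \right)} = \frac{1}{13}$ ($s{\left(Y \right)} = \frac{1}{3 + \left(5 + 5\right)} = \frac{1}{3 + 10} = \frac{1}{13}$)
$\left(35 + s{\left(5 \right)} 1 \left(-2\right)\right) \left(-101\right) = \left(35 + \frac{1}{13} \cdot 1 \left(-2\right)\right) \left(-101\right) = \left(35 + \frac{1}{13} \left(-2\right)\right) \left(-101\right) = \left(35 - \frac{2}{13}\right) \left(-101\right) = \frac{453}{13} \left(-101\right) = - \frac{45753}{13}$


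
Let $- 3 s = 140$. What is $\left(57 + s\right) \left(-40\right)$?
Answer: $- \frac{1240}{3} \approx -413.33$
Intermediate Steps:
$s = - \frac{140}{3}$ ($s = \left(- \frac{1}{3}\right) 140 = - \frac{140}{3} \approx -46.667$)
$\left(57 + s\right) \left(-40\right) = \left(57 - \frac{140}{3}\right) \left(-40\right) = \frac{31}{3} \left(-40\right) = - \frac{1240}{3}$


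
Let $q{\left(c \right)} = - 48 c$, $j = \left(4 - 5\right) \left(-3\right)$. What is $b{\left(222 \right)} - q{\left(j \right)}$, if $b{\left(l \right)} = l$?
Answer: $366$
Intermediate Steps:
$j = 3$ ($j = \left(-1\right) \left(-3\right) = 3$)
$b{\left(222 \right)} - q{\left(j \right)} = 222 - \left(-48\right) 3 = 222 - -144 = 222 + 144 = 366$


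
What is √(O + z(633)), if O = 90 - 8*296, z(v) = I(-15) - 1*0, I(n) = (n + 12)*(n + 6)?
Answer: I*√2251 ≈ 47.445*I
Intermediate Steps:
I(n) = (6 + n)*(12 + n) (I(n) = (12 + n)*(6 + n) = (6 + n)*(12 + n))
z(v) = 27 (z(v) = (72 + (-15)² + 18*(-15)) - 1*0 = (72 + 225 - 270) + 0 = 27 + 0 = 27)
O = -2278 (O = 90 - 2368 = -2278)
√(O + z(633)) = √(-2278 + 27) = √(-2251) = I*√2251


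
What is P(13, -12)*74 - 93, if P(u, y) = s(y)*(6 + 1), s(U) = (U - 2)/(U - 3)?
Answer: 5857/15 ≈ 390.47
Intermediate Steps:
s(U) = (-2 + U)/(-3 + U)
P(u, y) = 7*(-2 + y)/(-3 + y) (P(u, y) = ((-2 + y)/(-3 + y))*(6 + 1) = ((-2 + y)/(-3 + y))*7 = 7*(-2 + y)/(-3 + y))
P(13, -12)*74 - 93 = (7*(-2 - 12)/(-3 - 12))*74 - 93 = (7*(-14)/(-15))*74 - 93 = (7*(-1/15)*(-14))*74 - 93 = (98/15)*74 - 93 = 7252/15 - 93 = 5857/15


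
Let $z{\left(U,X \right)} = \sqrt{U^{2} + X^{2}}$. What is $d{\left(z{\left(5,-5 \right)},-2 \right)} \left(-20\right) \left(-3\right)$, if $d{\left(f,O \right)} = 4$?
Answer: $240$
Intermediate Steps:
$d{\left(z{\left(5,-5 \right)},-2 \right)} \left(-20\right) \left(-3\right) = 4 \left(-20\right) \left(-3\right) = \left(-80\right) \left(-3\right) = 240$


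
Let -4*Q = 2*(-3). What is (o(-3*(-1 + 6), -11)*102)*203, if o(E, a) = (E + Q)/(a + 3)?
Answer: 279531/8 ≈ 34941.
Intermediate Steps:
Q = 3/2 (Q = -(-3)/2 = -¼*(-6) = 3/2 ≈ 1.5000)
o(E, a) = (3/2 + E)/(3 + a) (o(E, a) = (E + 3/2)/(a + 3) = (3/2 + E)/(3 + a))
(o(-3*(-1 + 6), -11)*102)*203 = (((3/2 - 3*(-1 + 6))/(3 - 11))*102)*203 = (((3/2 - 3*5)/(-8))*102)*203 = (-(3/2 - 15)/8*102)*203 = (-⅛*(-27/2)*102)*203 = ((27/16)*102)*203 = (1377/8)*203 = 279531/8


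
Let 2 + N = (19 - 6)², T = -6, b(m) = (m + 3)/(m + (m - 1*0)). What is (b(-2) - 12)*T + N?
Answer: 481/2 ≈ 240.50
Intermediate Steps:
b(m) = (3 + m)/(2*m) (b(m) = (3 + m)/(m + (m + 0)) = (3 + m)/(m + m) = (3 + m)/((2*m)) = (3 + m)*(1/(2*m)) = (3 + m)/(2*m))
N = 167 (N = -2 + (19 - 6)² = -2 + 13² = -2 + 169 = 167)
(b(-2) - 12)*T + N = ((½)*(3 - 2)/(-2) - 12)*(-6) + 167 = ((½)*(-½)*1 - 12)*(-6) + 167 = (-¼ - 12)*(-6) + 167 = -49/4*(-6) + 167 = 147/2 + 167 = 481/2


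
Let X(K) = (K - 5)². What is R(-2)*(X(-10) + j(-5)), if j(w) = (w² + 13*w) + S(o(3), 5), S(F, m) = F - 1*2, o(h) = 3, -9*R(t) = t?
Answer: 124/3 ≈ 41.333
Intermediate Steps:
R(t) = -t/9
S(F, m) = -2 + F (S(F, m) = F - 2 = -2 + F)
j(w) = 1 + w² + 13*w (j(w) = (w² + 13*w) + (-2 + 3) = (w² + 13*w) + 1 = 1 + w² + 13*w)
X(K) = (-5 + K)²
R(-2)*(X(-10) + j(-5)) = (-⅑*(-2))*((-5 - 10)² + (1 + (-5)² + 13*(-5))) = 2*((-15)² + (1 + 25 - 65))/9 = 2*(225 - 39)/9 = (2/9)*186 = 124/3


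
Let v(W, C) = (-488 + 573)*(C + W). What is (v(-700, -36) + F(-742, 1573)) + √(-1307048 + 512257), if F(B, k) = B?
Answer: -63302 + I*√794791 ≈ -63302.0 + 891.51*I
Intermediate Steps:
v(W, C) = 85*C + 85*W (v(W, C) = 85*(C + W) = 85*C + 85*W)
(v(-700, -36) + F(-742, 1573)) + √(-1307048 + 512257) = ((85*(-36) + 85*(-700)) - 742) + √(-1307048 + 512257) = ((-3060 - 59500) - 742) + √(-794791) = (-62560 - 742) + I*√794791 = -63302 + I*√794791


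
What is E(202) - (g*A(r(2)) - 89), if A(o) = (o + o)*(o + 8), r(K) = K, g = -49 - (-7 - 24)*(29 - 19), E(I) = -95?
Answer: -10446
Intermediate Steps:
g = 261 (g = -49 - (-31)*10 = -49 - 1*(-310) = -49 + 310 = 261)
A(o) = 2*o*(8 + o) (A(o) = (2*o)*(8 + o) = 2*o*(8 + o))
E(202) - (g*A(r(2)) - 89) = -95 - (261*(2*2*(8 + 2)) - 89) = -95 - (261*(2*2*10) - 89) = -95 - (261*40 - 89) = -95 - (10440 - 89) = -95 - 1*10351 = -95 - 10351 = -10446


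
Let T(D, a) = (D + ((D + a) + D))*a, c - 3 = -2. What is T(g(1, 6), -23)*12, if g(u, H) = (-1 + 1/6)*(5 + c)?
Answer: 10488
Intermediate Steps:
c = 1 (c = 3 - 2 = 1)
g(u, H) = -5 (g(u, H) = (-1 + 1/6)*(5 + 1) = (-1 + 1/6)*6 = -5/6*6 = -5)
T(D, a) = a*(a + 3*D) (T(D, a) = (D + (a + 2*D))*a = (a + 3*D)*a = a*(a + 3*D))
T(g(1, 6), -23)*12 = -23*(-23 + 3*(-5))*12 = -23*(-23 - 15)*12 = -23*(-38)*12 = 874*12 = 10488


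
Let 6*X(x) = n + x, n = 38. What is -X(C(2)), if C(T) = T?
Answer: -20/3 ≈ -6.6667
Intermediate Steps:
X(x) = 19/3 + x/6 (X(x) = (38 + x)/6 = 19/3 + x/6)
-X(C(2)) = -(19/3 + (1/6)*2) = -(19/3 + 1/3) = -1*20/3 = -20/3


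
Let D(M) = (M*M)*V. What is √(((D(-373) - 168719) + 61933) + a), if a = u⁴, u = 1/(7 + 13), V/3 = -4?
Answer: 3*I*√31579271111/400 ≈ 1332.8*I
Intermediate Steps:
V = -12 (V = 3*(-4) = -12)
u = 1/20 ≈ 0.050000
D(M) = -12*M² (D(M) = (M*M)*(-12) = M²*(-12) = -12*M²)
a = 1/160000 (a = (1/20)⁴ = 1/160000 ≈ 6.2500e-6)
√(((D(-373) - 168719) + 61933) + a) = √(((-12*(-373)² - 168719) + 61933) + 1/160000) = √(((-12*139129 - 168719) + 61933) + 1/160000) = √(((-1669548 - 168719) + 61933) + 1/160000) = √((-1838267 + 61933) + 1/160000) = √(-1776334 + 1/160000) = √(-284213439999/160000) = 3*I*√31579271111/400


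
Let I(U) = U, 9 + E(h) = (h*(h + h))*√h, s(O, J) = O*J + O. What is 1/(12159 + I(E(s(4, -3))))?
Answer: 6075/73876786 - 64*I*√2/36938393 ≈ 8.2231e-5 - 2.4503e-6*I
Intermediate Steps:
s(O, J) = O + J*O (s(O, J) = J*O + O = O + J*O)
E(h) = -9 + 2*h^(5/2) (E(h) = -9 + (h*(h + h))*√h = -9 + (h*(2*h))*√h = -9 + (2*h²)*√h = -9 + 2*h^(5/2))
1/(12159 + I(E(s(4, -3)))) = 1/(12159 + (-9 + 2*(4*(1 - 3))^(5/2))) = 1/(12159 + (-9 + 2*(4*(-2))^(5/2))) = 1/(12159 + (-9 + 2*(-8)^(5/2))) = 1/(12159 + (-9 + 2*(128*I*√2))) = 1/(12159 + (-9 + 256*I*√2)) = 1/(12150 + 256*I*√2)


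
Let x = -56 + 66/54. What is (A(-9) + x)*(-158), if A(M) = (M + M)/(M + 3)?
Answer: 73628/9 ≈ 8180.9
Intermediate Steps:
A(M) = 2*M/(3 + M) (A(M) = (2*M)/(3 + M) = 2*M/(3 + M))
x = -493/9 (x = -56 + 66*(1/54) = -56 + 11/9 = -493/9 ≈ -54.778)
(A(-9) + x)*(-158) = (2*(-9)/(3 - 9) - 493/9)*(-158) = (2*(-9)/(-6) - 493/9)*(-158) = (2*(-9)*(-⅙) - 493/9)*(-158) = (3 - 493/9)*(-158) = -466/9*(-158) = 73628/9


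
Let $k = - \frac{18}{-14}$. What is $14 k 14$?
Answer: $252$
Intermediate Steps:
$k = \frac{9}{7}$ ($k = \left(-18\right) \left(- \frac{1}{14}\right) = \frac{9}{7} \approx 1.2857$)
$14 k 14 = 14 \cdot \frac{9}{7} \cdot 14 = 18 \cdot 14 = 252$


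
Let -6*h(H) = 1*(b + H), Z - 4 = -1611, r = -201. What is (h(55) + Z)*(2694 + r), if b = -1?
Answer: -4028688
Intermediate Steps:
Z = -1607 (Z = 4 - 1611 = -1607)
h(H) = ⅙ - H/6 (h(H) = -(-1 + H)/6 = ⅙ - H/6)
(h(55) + Z)*(2694 + r) = ((⅙ - ⅙*55) - 1607)*(2694 - 201) = ((⅙ - 55/6) - 1607)*2493 = (-9 - 1607)*2493 = -1616*2493 = -4028688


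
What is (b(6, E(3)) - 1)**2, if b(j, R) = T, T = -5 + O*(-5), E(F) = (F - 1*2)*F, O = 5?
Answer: 961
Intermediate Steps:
E(F) = F*(-2 + F) (E(F) = (F - 2)*F = (-2 + F)*F = F*(-2 + F))
T = -30 (T = -5 + 5*(-5) = -5 - 25 = -30)
b(j, R) = -30
(b(6, E(3)) - 1)**2 = (-30 - 1)**2 = (-31)**2 = 961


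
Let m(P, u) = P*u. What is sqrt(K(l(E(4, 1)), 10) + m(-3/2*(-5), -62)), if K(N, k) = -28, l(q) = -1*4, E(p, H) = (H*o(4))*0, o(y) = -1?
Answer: I*sqrt(493) ≈ 22.204*I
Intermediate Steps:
E(p, H) = 0 (E(p, H) = (H*(-1))*0 = -H*0 = 0)
l(q) = -4
sqrt(K(l(E(4, 1)), 10) + m(-3/2*(-5), -62)) = sqrt(-28 + (-3/2*(-5))*(-62)) = sqrt(-28 + (-3*1/2*(-5))*(-62)) = sqrt(-28 - 3/2*(-5)*(-62)) = sqrt(-28 + (15/2)*(-62)) = sqrt(-28 - 465) = sqrt(-493) = I*sqrt(493)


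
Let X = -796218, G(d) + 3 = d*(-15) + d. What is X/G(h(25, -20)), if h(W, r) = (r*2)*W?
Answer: -796218/13997 ≈ -56.885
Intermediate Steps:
h(W, r) = 2*W*r (h(W, r) = (2*r)*W = 2*W*r)
G(d) = -3 - 14*d (G(d) = -3 + (d*(-15) + d) = -3 + (-15*d + d) = -3 - 14*d)
X/G(h(25, -20)) = -796218/(-3 - 28*25*(-20)) = -796218/(-3 - 14*(-1000)) = -796218/(-3 + 14000) = -796218/13997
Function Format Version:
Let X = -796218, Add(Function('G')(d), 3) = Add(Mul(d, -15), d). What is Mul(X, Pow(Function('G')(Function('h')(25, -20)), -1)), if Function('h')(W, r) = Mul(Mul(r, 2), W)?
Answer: Rational(-796218, 13997) ≈ -56.885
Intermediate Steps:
Function('h')(W, r) = Mul(2, W, r) (Function('h')(W, r) = Mul(Mul(2, r), W) = Mul(2, W, r))
Function('G')(d) = Add(-3, Mul(-14, d)) (Function('G')(d) = Add(-3, Add(Mul(d, -15), d)) = Add(-3, Add(Mul(-15, d), d)) = Add(-3, Mul(-14, d)))
Mul(X, Pow(Function('G')(Function('h')(25, -20)), -1)) = Mul(-796218, Pow(Add(-3, Mul(-14, Mul(2, 25, -20))), -1)) = Mul(-796218, Pow(Add(-3, Mul(-14, -1000)), -1)) = Mul(-796218, Pow(Add(-3, 14000), -1)) = Mul(-796218, Pow(13997, -1)) = Mul(-796218, Rational(1, 13997)) = Rational(-796218, 13997)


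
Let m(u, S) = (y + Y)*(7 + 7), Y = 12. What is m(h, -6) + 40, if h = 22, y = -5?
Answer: 138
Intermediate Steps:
m(u, S) = 98 (m(u, S) = (-5 + 12)*(7 + 7) = 7*14 = 98)
m(h, -6) + 40 = 98 + 40 = 138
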